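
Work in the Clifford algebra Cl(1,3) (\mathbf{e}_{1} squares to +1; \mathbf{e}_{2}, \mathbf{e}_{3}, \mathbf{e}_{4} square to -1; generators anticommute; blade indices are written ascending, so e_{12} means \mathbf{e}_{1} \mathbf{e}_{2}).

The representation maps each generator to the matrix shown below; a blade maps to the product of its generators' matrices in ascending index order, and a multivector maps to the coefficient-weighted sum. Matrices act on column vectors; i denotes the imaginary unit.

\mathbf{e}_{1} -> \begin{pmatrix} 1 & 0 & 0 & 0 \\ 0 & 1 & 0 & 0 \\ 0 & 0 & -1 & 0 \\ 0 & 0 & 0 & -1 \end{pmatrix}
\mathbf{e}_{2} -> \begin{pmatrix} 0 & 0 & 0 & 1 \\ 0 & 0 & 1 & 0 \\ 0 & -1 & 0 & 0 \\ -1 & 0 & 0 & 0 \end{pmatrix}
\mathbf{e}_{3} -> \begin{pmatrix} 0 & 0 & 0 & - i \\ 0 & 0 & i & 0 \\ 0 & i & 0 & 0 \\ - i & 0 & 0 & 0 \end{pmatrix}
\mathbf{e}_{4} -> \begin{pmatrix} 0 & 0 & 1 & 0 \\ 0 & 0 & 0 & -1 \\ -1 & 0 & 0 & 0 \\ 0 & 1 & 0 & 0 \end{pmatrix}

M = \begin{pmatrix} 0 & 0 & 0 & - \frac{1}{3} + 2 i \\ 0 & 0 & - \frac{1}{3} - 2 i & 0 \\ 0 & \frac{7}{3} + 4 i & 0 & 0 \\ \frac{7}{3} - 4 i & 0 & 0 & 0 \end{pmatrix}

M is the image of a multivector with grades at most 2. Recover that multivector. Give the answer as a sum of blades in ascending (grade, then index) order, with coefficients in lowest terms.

Method: the blade images are trace-orthogonal — tr(rho(e_A) rho(e_B)^-1) = 4 if A = B and 0 otherwise — and rho(e_A)^-1 = (e_A)^2 * rho(e_A) with (e_A)^2 = +1 or -1, so the coefficient of e_A in the preimage is (e_A)^2 * tr(M rho(e_A))/4.
Nonzero projections over blades of grade <= 2: e_{2}: (e_{2})^2 = -1, tr(M rho(e_{2})) = \frac{16}{3}, coefficient -\frac{4}{3}; e_{3}: (e_{3})^2 = -1, tr(M rho(e_{3})) = -4, coefficient 1; e_{12}: (e_{12})^2 = +1, tr(M rho(e_{12})) = 4, coefficient 1; e_{13}: (e_{13})^2 = +1, tr(M rho(e_{13})) = -12, coefficient -3. Every other blade of grade <= 2 projects to 0.
Answer: -\frac{4}{3} e_{2} + e_{3} + e_{12} - 3 e_{13}


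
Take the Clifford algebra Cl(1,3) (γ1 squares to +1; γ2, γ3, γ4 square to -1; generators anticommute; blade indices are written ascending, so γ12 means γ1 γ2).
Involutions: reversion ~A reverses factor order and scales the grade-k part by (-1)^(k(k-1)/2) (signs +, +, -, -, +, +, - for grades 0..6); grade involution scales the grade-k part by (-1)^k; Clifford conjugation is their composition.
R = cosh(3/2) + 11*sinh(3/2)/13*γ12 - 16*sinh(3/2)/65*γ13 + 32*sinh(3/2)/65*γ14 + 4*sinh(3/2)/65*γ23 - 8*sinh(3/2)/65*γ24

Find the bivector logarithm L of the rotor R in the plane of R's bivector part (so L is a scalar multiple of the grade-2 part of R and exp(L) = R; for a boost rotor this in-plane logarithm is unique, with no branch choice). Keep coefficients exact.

The scalar part of R is cosh(3/2), so cosh pins the rapidity up to sign — the sign comes from the bivector part; dividing that part by sinh of the rapidity yields the plane, and the in-plane L = rapidity * plane is unique because the two sign choices cancel.
Concretely: cosh(rapidity) = cosh(3/2) gives rapidity = ±3/2, and since rapidity/sinh(rapidity) is even the sign is immaterial: L = (rapidity/sinh(rapidity)) * <R>_2 = (3/(2*sinh(3/2))) * <R>_2.
Answer: 33/26*γ12 - 24/65*γ13 + 48/65*γ14 + 6/65*γ23 - 12/65*γ24


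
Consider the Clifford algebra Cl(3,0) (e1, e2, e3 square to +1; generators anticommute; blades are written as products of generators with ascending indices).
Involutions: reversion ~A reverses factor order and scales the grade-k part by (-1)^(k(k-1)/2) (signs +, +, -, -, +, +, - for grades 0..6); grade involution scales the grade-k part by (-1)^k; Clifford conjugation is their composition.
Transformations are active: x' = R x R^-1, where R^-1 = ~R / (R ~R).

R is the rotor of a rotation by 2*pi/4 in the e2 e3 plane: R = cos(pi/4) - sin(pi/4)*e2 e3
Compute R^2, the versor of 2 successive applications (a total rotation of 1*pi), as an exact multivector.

Because a rotor carries half the rotation angle, composing 2 copies of this e2 e3-plane rotor multiplies the phase: 2*(pi/4) = pi/2, hence R^2 = cos(pi/2) - sin(pi/2)*e2 e3.
cos(pi/2) = 0 and sin(pi/2) = 1, so R^2 = -e2 e3. The net rotation is 1*pi; the rotor keeps the half-angle phase exactly.
Answer: -e2 e3


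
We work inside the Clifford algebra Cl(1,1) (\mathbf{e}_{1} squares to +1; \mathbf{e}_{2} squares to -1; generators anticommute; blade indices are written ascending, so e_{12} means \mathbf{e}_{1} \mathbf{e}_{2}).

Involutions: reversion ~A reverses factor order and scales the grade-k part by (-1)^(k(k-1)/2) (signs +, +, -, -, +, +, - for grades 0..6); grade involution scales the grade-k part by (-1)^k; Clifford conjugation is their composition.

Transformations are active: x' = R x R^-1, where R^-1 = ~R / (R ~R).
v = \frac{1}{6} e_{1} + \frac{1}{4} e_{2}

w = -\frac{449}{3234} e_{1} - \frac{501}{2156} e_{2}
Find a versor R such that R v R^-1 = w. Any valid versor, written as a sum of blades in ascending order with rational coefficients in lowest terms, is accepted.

Equal squares first: v^2 = w^2 = -\frac{5}{144}. Then v + w = \frac{15}{539} e_{1} + \frac{19}{1078} e_{2} is a versor taking v to w, provided it is invertible.
Answer: \frac{15}{539} e_{1} + \frac{19}{1078} e_{2}


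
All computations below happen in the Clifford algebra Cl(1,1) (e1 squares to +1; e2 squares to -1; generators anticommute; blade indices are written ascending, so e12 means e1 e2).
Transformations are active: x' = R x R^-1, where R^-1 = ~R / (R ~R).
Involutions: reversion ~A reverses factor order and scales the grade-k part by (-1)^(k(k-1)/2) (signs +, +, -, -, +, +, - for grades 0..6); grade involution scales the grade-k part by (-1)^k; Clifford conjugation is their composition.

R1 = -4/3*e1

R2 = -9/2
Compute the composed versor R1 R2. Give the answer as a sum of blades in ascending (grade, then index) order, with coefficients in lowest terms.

Distribute over the terms of R1 (each basis-blade product reordered to ascending indices, repeated generators contracted through their squares):
(-4/3*e1) R2 = 6*e1
Answer: 6*e1


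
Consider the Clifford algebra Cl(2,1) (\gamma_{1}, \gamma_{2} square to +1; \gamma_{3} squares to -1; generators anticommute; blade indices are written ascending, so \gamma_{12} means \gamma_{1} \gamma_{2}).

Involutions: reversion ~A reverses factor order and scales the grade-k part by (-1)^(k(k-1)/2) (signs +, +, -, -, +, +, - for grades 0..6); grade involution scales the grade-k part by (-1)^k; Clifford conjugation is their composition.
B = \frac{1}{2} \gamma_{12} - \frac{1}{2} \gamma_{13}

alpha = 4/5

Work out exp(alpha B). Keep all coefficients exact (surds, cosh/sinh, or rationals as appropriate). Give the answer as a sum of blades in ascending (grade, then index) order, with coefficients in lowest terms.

B^2 term by term: the squares give (\frac{1}{2})^2*(\gamma_{12})^2 + (-\frac{1}{2})^2*(\gamma_{13})^2 = \frac{1}{4}*(-1) + \frac{1}{4}*(+1) = 0 (each basis 2-blade squares to minus the product of its generators' squares); cross terms between blades sharing an index anticommute and cancel. So B^2 = 0.
B^2 = 0, and the exponential is exactly linear here: exp(alpha B) = 1 + alpha B (parabolic case).
Answer: 1 + \frac{2}{5} \gamma_{12} - \frac{2}{5} \gamma_{13}


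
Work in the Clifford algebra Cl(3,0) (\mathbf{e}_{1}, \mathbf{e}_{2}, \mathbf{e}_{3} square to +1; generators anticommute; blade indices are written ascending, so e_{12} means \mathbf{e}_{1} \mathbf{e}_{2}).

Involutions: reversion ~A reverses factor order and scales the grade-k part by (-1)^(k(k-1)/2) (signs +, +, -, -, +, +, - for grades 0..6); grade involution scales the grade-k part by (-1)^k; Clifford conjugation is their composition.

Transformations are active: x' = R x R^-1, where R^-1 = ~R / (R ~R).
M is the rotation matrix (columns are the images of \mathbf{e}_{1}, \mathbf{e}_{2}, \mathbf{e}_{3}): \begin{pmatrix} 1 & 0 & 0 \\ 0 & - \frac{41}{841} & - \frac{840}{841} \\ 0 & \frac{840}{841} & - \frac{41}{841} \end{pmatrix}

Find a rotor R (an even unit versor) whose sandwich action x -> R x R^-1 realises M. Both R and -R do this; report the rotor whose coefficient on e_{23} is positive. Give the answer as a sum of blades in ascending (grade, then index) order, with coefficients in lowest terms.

Method: write R = a + b12*e_{12} + b13*e_{13} + b23*e_{23} with a^2 + b12^2 + b13^2 + b23^2 = 1 (so R^-1 = ~R). Expanding the columns R e_j ~R gives tr M = 4a^2 - 1 and, from the antisymmetric part, M21 - M12 = -4a*b12, M13 - M31 = 4a*b13, M32 - M23 = -4a*b23.
Here tr M = \frac{759}{841}, so a^2 = (1 + tr M)/4 = \frac{400}{841} and a = ±\frac{20}{29}. Taking a = \frac{20}{29}: M21 - M12 = 0, M13 - M31 = 0, M32 - M23 = \frac{1680}{841}, giving b12 = 0, b13 = 0, b23 = -\frac{21}{29}, i.e. R = \frac{20}{29} - \frac{21}{29} e_{23}.
Its e_{23} coefficient is negative, so report the other preimage -R.
Answer: -\frac{20}{29} + \frac{21}{29} e_{23}. Recall the cover is two-to-one: with M of trace \frac{759}{841}, both preimages act alike, and the stated e_{23} sign chooses the sheet.


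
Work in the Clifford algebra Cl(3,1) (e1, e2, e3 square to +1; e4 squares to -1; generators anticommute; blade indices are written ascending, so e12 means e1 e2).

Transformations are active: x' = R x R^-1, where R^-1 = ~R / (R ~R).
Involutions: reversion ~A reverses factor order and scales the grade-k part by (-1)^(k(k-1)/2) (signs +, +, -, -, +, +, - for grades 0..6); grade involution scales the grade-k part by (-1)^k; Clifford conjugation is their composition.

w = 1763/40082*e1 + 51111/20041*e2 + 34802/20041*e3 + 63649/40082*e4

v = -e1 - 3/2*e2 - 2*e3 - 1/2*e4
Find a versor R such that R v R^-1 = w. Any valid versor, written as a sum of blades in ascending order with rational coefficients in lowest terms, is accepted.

Take R = v + w = -38319/40082*e1 + 42099/40082*e2 - 5280/20041*e3 + 21804/20041*e4. Because q(v) = q(w) = 7, conjugation by R sends v exactly to w.
Answer: -38319/40082*e1 + 42099/40082*e2 - 5280/20041*e3 + 21804/20041*e4


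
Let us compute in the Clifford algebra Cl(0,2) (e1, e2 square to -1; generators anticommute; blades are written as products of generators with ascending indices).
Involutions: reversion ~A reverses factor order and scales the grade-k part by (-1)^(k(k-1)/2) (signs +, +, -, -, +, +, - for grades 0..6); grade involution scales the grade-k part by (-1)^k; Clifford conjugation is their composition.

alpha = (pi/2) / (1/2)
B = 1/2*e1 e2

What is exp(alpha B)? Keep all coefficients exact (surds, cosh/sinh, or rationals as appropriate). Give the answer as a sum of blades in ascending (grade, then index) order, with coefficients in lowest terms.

B^2 = (1/2)^2*(e1 e2)^2 = 1/4*(-1) = -1/4 (a basis 2-blade squares to minus the product of its generators' squares).
B^2 = -1/4 — circular case — the even/odd split gives cos and sin: l = 1/2, alpha*l = pi/2, so exp(alpha B) = cos(pi/2) + (sin(pi/2)/(1/2))*B = 0 + (2)*B.
Answer: e1 e2


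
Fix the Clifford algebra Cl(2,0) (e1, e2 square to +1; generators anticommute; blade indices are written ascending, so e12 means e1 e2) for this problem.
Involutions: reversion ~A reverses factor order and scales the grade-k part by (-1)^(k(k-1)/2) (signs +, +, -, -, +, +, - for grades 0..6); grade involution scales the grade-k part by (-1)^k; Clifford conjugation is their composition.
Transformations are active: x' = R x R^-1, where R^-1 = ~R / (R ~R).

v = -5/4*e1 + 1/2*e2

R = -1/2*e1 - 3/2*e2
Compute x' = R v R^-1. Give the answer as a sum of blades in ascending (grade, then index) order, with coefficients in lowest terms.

~R = -1/2*e1 - 3/2*e2, and R ~R = 5/2, so R^-1 = ~R / (5/2).
R v = -1/8 - 17/8*e12
Answer: 13/10*e1 - 7/20*e2


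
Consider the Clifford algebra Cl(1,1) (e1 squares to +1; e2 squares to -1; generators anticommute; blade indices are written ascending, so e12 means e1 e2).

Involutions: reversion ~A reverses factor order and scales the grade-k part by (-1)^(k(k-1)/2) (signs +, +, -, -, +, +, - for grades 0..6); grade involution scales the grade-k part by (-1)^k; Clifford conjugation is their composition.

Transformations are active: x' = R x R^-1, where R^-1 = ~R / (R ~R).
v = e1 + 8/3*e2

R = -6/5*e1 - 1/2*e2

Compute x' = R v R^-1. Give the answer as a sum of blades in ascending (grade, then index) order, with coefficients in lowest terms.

~R = -6/5*e1 - 1/2*e2, and R ~R = 119/100, so R^-1 = ~R / (119/100).
R v = 2/15 - 27/10*e12
Answer: -151/119*e1 - 992/357*e2


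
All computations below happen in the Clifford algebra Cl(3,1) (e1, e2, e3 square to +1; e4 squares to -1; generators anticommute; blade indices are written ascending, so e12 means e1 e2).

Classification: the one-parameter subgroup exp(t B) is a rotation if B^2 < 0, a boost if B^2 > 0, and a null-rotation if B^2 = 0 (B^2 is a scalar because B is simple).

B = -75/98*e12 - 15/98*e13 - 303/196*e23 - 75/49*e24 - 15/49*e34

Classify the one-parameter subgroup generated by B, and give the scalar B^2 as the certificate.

B^2 term by term: the squares give (-75/98)^2*(e12)^2 + (-15/98)^2*(e13)^2 + (-303/196)^2*(e23)^2 + (-75/49)^2*(e24)^2 + (-15/49)^2*(e34)^2 = 5625/9604*(-1) + 225/9604*(-1) + 91809/38416*(-1) + 5625/2401*(+1) + 225/2401*(+1) = -9/16 (each basis 2-blade squares to minus the product of its generators' squares); cross terms between blades sharing an index anticommute and cancel; the commuting (index-disjoint) pairs give grade-4 terms 2*c*c'*(blade product), which cancel blade by blade — e1234: 1125/2401 - 1125/2401 = 0 — confirming B is simple. So B^2 = -9/16.
Answer: rotation, certificate B^2 = -9/16. Note: conjugating B changes its blade decomposition but never the scalar B^2 = -9/16, whose sign settles the classification.


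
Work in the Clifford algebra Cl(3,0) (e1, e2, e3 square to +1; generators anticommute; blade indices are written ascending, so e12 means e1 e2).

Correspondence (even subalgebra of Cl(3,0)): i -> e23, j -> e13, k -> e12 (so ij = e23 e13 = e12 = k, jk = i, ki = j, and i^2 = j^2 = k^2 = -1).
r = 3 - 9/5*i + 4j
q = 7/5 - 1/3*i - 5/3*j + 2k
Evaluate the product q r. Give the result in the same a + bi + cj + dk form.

In blades: q = 7/5 + 2*e12 - 5/3*e13 - 1/3*e23, r = 3 + 4*e13 - 9/5*e23.
Distribute q over r term by term (generator squares from the signature, products reordered to ascending indices): (7/5)*r = 21/5 + 28/5*e13 - 63/25*e23; (2*e12)*r = 6*e12 - 18/5*e13 - 8*e23; (-5/3*e13)*r = 20/3 - 3*e12 - 5*e13; (-1/3*e23)*r = -3/5 - 4/3*e12 - e23.
Sum: 154/15 + 5/3*e12 - 3*e13 - 288/25*e23; translating back through the correspondence:
Answer: 154/15 - 288/25*i - 3j + 5/3*k


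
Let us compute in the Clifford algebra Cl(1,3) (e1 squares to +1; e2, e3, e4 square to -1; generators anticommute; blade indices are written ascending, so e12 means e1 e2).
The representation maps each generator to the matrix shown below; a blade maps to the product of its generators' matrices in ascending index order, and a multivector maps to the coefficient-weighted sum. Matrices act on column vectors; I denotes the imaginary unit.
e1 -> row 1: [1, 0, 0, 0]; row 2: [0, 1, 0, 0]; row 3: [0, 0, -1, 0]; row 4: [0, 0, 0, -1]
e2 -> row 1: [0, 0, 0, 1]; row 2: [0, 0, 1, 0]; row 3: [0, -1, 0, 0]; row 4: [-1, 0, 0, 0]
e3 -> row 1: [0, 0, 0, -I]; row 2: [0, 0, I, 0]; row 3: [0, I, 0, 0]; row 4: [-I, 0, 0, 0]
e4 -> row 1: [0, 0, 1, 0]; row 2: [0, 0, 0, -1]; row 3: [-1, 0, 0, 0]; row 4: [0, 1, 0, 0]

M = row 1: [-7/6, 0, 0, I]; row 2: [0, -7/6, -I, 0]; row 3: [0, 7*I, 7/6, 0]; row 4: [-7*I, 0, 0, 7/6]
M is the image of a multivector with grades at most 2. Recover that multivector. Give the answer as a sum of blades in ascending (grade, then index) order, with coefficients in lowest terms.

Method: the blade images are trace-orthogonal — tr(rho(e_A) rho(e_B)^-1) = 4 if A = B and 0 otherwise — and rho(e_A)^-1 = (e_A)^2 * rho(e_A) with (e_A)^2 = +1 or -1, so the coefficient of e_A in the preimage is (e_A)^2 * tr(M rho(e_A))/4.
Nonzero projections over blades of grade <= 2: e1: (e1)^2 = +1, tr(M rho(e1)) = -14/3, coefficient -7/6; e3: (e3)^2 = -1, tr(M rho(e3)) = -12, coefficient 3; e13: (e13)^2 = +1, tr(M rho(e13)) = -16, coefficient -4. Every other blade of grade <= 2 projects to 0.
Answer: -7/6*e1 + 3*e3 - 4*e13


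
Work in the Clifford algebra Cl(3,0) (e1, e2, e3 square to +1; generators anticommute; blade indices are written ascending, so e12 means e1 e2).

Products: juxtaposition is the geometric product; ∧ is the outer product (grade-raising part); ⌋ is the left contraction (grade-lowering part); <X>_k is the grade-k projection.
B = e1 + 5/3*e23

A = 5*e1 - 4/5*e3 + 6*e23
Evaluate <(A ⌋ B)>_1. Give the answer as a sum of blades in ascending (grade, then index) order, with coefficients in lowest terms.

step 1: -5 + 4/3*e2
step 2: 4/3*e2
Answer: 4/3*e2


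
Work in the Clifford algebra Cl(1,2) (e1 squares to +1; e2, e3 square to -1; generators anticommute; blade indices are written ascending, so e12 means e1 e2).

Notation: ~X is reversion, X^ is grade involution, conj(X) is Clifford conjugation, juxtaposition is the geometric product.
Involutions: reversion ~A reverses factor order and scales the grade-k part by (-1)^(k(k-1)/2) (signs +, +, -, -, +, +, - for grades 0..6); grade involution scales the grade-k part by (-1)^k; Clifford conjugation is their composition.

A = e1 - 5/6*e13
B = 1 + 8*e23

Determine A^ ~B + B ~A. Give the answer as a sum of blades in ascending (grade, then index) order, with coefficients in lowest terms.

first term: -e1 + 20/3*e12 - 5/6*e13 + 8*e123
second term: e1 - 20/3*e12 + 5/6*e13 + 8*e123
Answer: 16*e123


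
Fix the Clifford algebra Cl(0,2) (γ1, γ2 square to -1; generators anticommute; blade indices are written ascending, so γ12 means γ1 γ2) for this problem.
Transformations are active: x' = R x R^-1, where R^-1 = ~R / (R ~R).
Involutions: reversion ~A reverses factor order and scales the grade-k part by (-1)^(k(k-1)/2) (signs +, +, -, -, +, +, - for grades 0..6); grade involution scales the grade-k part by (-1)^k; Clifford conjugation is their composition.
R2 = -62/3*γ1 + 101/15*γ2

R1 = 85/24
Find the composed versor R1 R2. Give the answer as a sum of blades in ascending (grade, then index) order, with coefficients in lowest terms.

Distribute over the terms of R1 (each basis-blade product reordered to ascending indices, repeated generators contracted through their squares):
(85/24) R2 = -2635/36*γ1 + 1717/72*γ2
Answer: -2635/36*γ1 + 1717/72*γ2


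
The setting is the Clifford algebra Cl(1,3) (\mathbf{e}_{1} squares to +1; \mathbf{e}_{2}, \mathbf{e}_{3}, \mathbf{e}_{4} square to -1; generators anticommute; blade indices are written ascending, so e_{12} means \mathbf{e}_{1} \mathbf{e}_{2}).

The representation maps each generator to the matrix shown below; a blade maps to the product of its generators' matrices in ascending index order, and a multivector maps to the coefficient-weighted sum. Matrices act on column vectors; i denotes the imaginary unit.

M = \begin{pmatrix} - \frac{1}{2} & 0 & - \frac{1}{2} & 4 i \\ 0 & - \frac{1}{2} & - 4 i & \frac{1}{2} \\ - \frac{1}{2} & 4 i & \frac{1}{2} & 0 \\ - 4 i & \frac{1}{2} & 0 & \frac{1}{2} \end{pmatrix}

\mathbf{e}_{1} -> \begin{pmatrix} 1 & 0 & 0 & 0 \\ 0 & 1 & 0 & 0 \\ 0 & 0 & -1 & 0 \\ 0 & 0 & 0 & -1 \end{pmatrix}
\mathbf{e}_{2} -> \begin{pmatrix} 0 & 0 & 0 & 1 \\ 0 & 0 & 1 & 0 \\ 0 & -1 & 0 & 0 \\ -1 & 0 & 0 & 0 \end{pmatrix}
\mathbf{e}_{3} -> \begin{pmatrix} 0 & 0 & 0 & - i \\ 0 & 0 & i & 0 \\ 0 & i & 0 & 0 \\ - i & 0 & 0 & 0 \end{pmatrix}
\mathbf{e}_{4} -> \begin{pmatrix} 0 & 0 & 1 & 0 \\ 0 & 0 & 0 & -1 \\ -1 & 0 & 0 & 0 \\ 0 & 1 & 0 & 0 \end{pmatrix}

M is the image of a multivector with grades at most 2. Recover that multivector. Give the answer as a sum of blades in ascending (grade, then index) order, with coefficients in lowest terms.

Method: the blade images are trace-orthogonal — tr(rho(e_A) rho(e_B)^-1) = 4 if A = B and 0 otherwise — and rho(e_A)^-1 = (e_A)^2 * rho(e_A) with (e_A)^2 = +1 or -1, so the coefficient of e_A in the preimage is (e_A)^2 * tr(M rho(e_A))/4.
Nonzero projections over blades of grade <= 2: e_{1}: (e_{1})^2 = +1, tr(M rho(e_{1})) = -2, coefficient -\frac{1}{2}; e_{13}: (e_{13})^2 = +1, tr(M rho(e_{13})) = -16, coefficient -4; e_{14}: (e_{14})^2 = +1, tr(M rho(e_{14})) = -2, coefficient -\frac{1}{2}. Every other blade of grade <= 2 projects to 0.
Answer: -\frac{1}{2} e_{1} - 4 e_{13} - \frac{1}{2} e_{14}


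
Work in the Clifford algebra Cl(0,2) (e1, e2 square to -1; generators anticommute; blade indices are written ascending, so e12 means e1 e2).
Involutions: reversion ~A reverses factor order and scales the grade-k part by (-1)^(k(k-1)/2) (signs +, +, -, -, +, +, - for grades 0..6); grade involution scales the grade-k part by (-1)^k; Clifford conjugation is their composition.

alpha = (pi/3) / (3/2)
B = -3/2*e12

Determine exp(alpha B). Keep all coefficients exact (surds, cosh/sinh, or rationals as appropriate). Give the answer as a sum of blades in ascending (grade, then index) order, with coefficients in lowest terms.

B^2 = (-3/2)^2*(e12)^2 = 9/4*(-1) = -9/4 (a basis 2-blade squares to minus the product of its generators' squares).
B^2 = -9/4 — the negative square puts this in the circular regime; l = 3/2, alpha*l = pi/3, so exp(alpha B) = cos(pi/3) + (sin(pi/3)/(3/2))*B = 1/2 + (sqrt(3)/3)*B.
Answer: 1/2 - sqrt(3)/2*e12


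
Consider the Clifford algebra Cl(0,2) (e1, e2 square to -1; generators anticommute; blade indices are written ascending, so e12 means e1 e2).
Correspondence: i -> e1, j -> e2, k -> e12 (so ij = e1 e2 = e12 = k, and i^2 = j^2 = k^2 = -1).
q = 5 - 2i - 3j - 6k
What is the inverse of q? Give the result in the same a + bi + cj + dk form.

In blades: q = 5 - 2*e1 - 3*e2 - 6*e12.
With qbar = 5 + 2*e1 + 3*e2 + 6*e12 (scalar fixed, mapped units negated), q qbar = 74 (the sum of squared coefficients), so q^-1 = qbar / (74) = 5/74 + 1/37*e1 + 3/74*e2 + 3/37*e12; translating back:
Answer: 5/74 + 1/37*i + 3/74*j + 3/37*k


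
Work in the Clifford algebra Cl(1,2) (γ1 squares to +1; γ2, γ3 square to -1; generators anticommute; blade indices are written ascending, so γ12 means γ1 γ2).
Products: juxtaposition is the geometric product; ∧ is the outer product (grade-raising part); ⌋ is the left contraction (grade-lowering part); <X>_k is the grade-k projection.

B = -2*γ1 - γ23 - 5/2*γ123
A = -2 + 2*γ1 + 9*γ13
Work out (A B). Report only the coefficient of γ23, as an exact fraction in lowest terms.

step 1: -4 + 4*γ1 + 45/2*γ2 + 18*γ3 - 9*γ12 - 3*γ23 + 3*γ123
Answer: -3


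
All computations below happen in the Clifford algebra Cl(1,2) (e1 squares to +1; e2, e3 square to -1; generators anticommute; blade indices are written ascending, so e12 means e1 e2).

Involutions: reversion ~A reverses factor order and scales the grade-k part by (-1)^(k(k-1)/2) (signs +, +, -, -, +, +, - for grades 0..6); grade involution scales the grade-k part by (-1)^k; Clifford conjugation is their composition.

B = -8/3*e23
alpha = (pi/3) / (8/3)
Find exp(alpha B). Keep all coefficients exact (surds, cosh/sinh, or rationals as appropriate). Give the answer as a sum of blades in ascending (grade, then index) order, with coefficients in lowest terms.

B^2 = (-8/3)^2*(e23)^2 = 64/9*(-1) = -64/9 (a basis 2-blade squares to minus the product of its generators' squares).
B^2 = -64/9 — B^2 < 0, so the exponential closes trigonometrically: l = 8/3, alpha*l = pi/3, so exp(alpha B) = cos(pi/3) + (sin(pi/3)/(8/3))*B = 1/2 + (3*sqrt(3)/16)*B.
Answer: 1/2 - sqrt(3)/2*e23


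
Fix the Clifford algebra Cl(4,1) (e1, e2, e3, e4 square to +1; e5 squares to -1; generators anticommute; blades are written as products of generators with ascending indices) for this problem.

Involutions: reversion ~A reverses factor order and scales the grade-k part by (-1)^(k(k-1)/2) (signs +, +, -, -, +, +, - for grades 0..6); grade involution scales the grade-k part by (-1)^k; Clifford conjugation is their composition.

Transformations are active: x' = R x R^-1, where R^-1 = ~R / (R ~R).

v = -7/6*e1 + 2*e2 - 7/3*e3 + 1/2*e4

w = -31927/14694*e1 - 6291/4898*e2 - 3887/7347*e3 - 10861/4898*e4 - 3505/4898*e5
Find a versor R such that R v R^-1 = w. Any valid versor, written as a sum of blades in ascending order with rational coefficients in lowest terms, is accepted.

Since q(v) = q(w) = 199/18, the sum R = v + w = -24535/7347*e1 + 3505/4898*e2 - 7010/2449*e3 - 4206/2449*e4 - 3505/4898*e5 does the job whenever invertible.
Answer: -24535/7347*e1 + 3505/4898*e2 - 7010/2449*e3 - 4206/2449*e4 - 3505/4898*e5


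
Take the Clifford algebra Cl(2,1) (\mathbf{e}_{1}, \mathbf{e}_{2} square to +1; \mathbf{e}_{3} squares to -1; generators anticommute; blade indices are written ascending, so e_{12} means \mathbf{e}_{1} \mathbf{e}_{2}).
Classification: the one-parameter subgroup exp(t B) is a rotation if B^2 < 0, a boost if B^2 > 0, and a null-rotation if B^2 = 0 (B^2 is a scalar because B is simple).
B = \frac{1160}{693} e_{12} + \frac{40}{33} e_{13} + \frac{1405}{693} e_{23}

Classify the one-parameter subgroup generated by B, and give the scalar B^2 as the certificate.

B^2 term by term: the squares give (\frac{1160}{693})^2*(e_{12})^2 + (\frac{40}{33})^2*(e_{13})^2 + (\frac{1405}{693})^2*(e_{23})^2 = \frac{1345600}{480249}*(-1) + \frac{1600}{1089}*(+1) + \frac{1974025}{480249}*(+1) = \frac{25}{9} (each basis 2-blade squares to minus the product of its generators' squares); cross terms between blades sharing an index anticommute and cancel. So B^2 = \frac{25}{9}.
Answer: boost, certificate B^2 = \frac{25}{9}. Because \frac{25}{9} is invariant under every versor sandwich, the classification follows from its sign alone.


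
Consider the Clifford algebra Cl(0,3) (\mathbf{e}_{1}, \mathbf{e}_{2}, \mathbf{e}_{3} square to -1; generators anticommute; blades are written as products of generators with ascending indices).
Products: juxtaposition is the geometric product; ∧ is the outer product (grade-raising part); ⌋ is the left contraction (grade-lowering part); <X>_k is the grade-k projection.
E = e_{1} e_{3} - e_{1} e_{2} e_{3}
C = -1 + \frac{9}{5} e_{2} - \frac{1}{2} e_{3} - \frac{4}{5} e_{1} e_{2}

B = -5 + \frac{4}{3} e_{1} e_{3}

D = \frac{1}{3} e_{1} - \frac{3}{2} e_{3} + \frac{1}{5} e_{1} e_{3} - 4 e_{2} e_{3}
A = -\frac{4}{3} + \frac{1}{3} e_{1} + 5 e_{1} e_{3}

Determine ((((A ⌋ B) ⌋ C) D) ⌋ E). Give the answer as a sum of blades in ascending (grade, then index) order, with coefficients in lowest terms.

step 1: -\frac{4}{9} e_{3} - \frac{16}{9} e_{1} e_{3}
step 2: -\frac{2}{9}
step 3: -\frac{2}{27} e_{1} + \frac{1}{3} e_{3} - \frac{2}{45} e_{1} e_{3} + \frac{8}{9} e_{2} e_{3}
step 4: \frac{2}{45} + \frac{11}{9} e_{1} + \frac{2}{45} e_{2} + \frac{2}{27} e_{3} + \frac{1}{3} e_{1} e_{2} - \frac{2}{27} e_{2} e_{3}
Answer: \frac{2}{45} + \frac{11}{9} e_{1} + \frac{2}{45} e_{2} + \frac{2}{27} e_{3} + \frac{1}{3} e_{1} e_{2} - \frac{2}{27} e_{2} e_{3}


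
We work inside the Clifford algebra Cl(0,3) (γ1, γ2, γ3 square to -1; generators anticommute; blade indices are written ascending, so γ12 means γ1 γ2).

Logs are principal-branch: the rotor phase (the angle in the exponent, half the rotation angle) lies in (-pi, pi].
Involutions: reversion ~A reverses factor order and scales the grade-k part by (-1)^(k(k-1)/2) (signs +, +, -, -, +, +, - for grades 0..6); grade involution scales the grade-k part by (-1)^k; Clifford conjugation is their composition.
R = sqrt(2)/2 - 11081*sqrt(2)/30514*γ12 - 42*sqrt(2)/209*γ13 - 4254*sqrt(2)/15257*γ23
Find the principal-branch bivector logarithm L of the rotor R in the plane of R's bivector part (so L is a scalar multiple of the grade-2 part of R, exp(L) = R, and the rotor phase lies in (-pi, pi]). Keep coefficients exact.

The scalar part of R is sqrt(2)/2, so the principal-branch rotor phase is pinned; divide the bivector part by its sine to get the unit plane — L is the phase times that plane.
Concretely: cos(phase) = sqrt(2)/2 gives phase = ±pi/4, and since phase/sin(phase) is even the sign is immaterial: L = (phase/sin(phase)) * <R>_2 = (sqrt(2)*pi/4) * <R>_2.
Answer: -11081*pi/61028*γ12 - 21*pi/209*γ13 - 2127*pi/15257*γ23


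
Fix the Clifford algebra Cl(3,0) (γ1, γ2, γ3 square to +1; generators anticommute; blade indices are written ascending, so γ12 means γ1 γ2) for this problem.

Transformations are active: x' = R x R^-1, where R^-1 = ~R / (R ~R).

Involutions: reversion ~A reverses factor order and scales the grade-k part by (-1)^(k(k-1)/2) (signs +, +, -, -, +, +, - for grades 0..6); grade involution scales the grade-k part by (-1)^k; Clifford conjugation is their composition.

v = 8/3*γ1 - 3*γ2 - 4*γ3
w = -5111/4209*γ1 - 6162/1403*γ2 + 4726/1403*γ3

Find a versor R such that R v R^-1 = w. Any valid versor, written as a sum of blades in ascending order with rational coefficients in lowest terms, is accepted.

Here q(v) = q(w) = 289/9; the classical choice R = v + w = 6113/4209*γ1 - 10371/1403*γ2 - 886/1403*γ3 then realises v -> w under the sandwich.
Answer: 6113/4209*γ1 - 10371/1403*γ2 - 886/1403*γ3


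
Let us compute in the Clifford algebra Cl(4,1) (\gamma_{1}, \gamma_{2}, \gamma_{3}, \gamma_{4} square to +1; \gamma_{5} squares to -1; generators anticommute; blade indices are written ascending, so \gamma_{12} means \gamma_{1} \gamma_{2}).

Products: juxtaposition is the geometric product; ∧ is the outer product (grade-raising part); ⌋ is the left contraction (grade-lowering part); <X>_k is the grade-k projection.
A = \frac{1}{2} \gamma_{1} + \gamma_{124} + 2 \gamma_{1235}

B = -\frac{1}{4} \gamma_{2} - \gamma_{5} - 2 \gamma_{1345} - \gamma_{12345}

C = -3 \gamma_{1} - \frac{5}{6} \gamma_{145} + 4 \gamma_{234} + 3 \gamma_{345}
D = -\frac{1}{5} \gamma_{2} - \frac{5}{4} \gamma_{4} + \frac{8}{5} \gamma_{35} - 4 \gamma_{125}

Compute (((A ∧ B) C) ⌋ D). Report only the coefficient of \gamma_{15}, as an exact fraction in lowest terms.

step 1: -\frac{1}{8} \gamma_{12} - \frac{1}{2} \gamma_{15} - \gamma_{1245}
step 2: -\frac{29}{24} \gamma_{2} - \frac{5}{12} \gamma_{4} - \frac{3}{2} \gamma_{5} - 3 \gamma_{123} + \gamma_{134} + 4 \gamma_{135} - \frac{149}{48} \gamma_{245} + \frac{13}{8} \gamma_{12345}
step 3: \frac{61}{80} - \frac{12}{5} \gamma_{3} - 6 \gamma_{12} - \frac{29}{6} \gamma_{15}
Answer: -\frac{29}{6}


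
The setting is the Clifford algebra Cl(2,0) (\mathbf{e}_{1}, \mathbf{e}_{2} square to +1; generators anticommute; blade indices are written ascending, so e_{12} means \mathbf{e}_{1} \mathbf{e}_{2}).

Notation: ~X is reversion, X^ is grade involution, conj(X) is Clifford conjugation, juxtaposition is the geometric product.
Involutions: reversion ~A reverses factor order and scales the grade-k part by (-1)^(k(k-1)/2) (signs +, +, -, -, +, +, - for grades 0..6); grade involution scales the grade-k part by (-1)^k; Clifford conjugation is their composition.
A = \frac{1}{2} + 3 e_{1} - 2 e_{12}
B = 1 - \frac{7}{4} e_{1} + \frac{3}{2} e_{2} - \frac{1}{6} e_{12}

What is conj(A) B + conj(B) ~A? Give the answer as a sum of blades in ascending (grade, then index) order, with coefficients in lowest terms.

first term: \frac{73}{12} - \frac{7}{8} e_{1} + \frac{19}{4} e_{2} - \frac{31}{12} e_{12}
second term: \frac{65}{12} + \frac{55}{8} e_{1} + \frac{9}{4} e_{2} + \frac{79}{12} e_{12}
Answer: \frac{23}{2} + 6 e_{1} + 7 e_{2} + 4 e_{12}


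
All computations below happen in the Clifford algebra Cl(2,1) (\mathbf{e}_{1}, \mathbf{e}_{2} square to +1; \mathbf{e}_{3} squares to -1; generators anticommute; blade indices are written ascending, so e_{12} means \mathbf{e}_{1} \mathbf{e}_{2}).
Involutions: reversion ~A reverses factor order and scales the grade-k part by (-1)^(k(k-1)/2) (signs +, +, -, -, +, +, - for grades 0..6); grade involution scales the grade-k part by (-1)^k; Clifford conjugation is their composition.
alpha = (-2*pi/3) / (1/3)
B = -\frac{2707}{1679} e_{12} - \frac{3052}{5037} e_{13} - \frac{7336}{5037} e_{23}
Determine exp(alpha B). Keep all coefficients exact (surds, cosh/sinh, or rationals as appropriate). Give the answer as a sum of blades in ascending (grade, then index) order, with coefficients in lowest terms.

B^2 term by term: the squares give (-\frac{2707}{1679})^2*(e_{12})^2 + (-\frac{3052}{5037})^2*(e_{13})^2 + (-\frac{7336}{5037})^2*(e_{23})^2 = \frac{7327849}{2819041}*(-1) + \frac{9314704}{25371369}*(+1) + \frac{53816896}{25371369}*(+1) = -\frac{1}{9} (each basis 2-blade squares to minus the product of its generators' squares); cross terms between blades sharing an index anticommute and cancel. So B^2 = -\frac{1}{9}.
B^2 = -\frac{1}{9} — since the square is negative, the closed form is circular: l = \frac{1}{3}, alpha*l = - \frac{2 \pi}{3}, so exp(alpha B) = cos(- \frac{2 \pi}{3}) + (sin(- \frac{2 \pi}{3})/(\frac{1}{3}))*B = - \frac{1}{2} + (- \frac{3 \sqrt{3}}{2})*B.
Answer: - \frac{1}{2} + \frac{8121 \sqrt{3}}{3358} e_{12} + \frac{1526 \sqrt{3}}{1679} e_{13} + \frac{3668 \sqrt{3}}{1679} e_{23}


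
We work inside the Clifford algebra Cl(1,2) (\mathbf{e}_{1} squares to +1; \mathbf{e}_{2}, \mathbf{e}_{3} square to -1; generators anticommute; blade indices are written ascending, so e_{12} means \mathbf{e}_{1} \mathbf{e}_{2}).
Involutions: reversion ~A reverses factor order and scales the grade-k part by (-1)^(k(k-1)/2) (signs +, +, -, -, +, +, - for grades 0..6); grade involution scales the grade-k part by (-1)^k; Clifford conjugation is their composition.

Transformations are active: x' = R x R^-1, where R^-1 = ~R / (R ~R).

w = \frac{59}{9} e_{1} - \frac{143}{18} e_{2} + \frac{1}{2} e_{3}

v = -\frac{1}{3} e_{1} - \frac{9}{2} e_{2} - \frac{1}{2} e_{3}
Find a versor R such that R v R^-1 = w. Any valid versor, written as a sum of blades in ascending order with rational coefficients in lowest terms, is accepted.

Take R = v + w = \frac{56}{9} e_{1} - \frac{112}{9} e_{2}. Because q(v) = q(w) = -\frac{367}{18}, conjugation by R sends v exactly to w.
Answer: \frac{56}{9} e_{1} - \frac{112}{9} e_{2}


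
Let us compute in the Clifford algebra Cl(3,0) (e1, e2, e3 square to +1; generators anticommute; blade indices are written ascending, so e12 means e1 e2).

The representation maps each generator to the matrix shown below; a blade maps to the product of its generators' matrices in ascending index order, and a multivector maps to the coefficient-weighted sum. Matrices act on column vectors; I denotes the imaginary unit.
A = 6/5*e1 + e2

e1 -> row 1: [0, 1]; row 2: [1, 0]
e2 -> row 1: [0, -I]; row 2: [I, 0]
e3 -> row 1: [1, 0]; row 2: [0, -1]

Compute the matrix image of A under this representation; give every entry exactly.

M = (6/5)*rho(e1) + (1)*rho(e2), summed entrywise:
Answer: row 1: [0, 6/5 - I]; row 2: [6/5 + I, 0]


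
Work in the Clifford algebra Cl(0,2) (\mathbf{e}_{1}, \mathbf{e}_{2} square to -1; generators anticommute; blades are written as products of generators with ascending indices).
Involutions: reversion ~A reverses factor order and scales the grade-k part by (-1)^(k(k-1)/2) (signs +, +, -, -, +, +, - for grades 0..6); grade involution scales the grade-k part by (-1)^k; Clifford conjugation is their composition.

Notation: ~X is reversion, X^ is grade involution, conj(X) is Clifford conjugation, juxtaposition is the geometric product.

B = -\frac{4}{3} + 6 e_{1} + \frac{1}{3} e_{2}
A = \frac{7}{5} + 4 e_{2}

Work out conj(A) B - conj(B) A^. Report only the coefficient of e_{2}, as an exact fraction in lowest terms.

first term: -\frac{8}{15} + \frac{42}{5} e_{1} + \frac{29}{5} e_{2} + 24 e_{1} e_{2}
second term: -\frac{16}{5} - \frac{42}{5} e_{1} + \frac{73}{15} e_{2} + 24 e_{1} e_{2}
Answer: \frac{14}{15}


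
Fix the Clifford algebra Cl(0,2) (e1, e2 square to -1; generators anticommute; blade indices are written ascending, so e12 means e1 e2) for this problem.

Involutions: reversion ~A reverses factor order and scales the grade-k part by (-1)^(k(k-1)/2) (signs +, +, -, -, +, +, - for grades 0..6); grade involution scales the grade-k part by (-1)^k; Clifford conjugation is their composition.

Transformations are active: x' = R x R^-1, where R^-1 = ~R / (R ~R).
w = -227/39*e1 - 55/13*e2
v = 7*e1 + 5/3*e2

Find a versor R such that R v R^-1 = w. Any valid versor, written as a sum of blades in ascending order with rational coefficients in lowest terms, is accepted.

A norm check does it: q(v) = q(w) = -466/9, hence R = v + w = 46/39*e1 - 100/39*e2 realises the map — parallel part kept, (v - w)/2 negated, v carried to w.
Answer: 46/39*e1 - 100/39*e2


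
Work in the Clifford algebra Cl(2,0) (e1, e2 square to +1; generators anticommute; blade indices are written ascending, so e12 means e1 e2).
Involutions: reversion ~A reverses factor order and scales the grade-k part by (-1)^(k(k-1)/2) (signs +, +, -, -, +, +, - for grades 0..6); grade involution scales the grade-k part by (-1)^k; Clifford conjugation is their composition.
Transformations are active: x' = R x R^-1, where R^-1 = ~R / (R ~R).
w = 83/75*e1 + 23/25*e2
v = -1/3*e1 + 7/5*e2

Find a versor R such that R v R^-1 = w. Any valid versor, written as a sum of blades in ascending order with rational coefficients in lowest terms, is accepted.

Why this works: both vectors square to 466/225, so q(v) = q(w) and R = v + w = 58/75*e1 + 58/25*e2 carries v to w — its own direction survives, the complement (v - w)/2 flips.
Answer: 58/75*e1 + 58/25*e2


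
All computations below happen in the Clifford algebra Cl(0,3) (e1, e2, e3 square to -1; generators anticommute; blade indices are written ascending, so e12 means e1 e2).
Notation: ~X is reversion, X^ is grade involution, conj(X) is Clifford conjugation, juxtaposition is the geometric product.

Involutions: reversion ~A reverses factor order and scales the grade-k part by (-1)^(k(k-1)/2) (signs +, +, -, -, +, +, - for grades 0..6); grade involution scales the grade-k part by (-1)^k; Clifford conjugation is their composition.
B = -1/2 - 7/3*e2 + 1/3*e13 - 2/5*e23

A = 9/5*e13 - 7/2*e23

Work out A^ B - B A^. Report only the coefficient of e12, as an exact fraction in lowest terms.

first term: -2 + 49/6*e3 + 67/150*e12 - 9/10*e13 + 7/4*e23 + 21/5*e123
second term: -2 - 49/6*e3 - 67/150*e12 - 9/10*e13 + 7/4*e23 + 21/5*e123
Answer: 67/75


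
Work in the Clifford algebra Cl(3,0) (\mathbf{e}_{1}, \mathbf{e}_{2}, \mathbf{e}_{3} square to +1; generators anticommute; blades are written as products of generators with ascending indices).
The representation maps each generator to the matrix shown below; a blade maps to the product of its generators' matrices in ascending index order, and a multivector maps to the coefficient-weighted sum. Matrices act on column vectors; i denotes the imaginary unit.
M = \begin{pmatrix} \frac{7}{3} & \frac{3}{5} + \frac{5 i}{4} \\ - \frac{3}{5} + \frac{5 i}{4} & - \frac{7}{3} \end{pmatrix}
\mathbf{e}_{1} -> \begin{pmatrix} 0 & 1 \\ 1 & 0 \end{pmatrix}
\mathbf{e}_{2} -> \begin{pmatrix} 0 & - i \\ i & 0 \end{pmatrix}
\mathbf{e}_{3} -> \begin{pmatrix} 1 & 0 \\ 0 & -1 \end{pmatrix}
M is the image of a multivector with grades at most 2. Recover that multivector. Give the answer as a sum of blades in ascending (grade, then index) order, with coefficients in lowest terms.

Method: 1, rho(e_{1}), rho(e_{2}), rho(e_{3}) form a trace-orthogonal basis of the 2x2 complex matrices (tr(X Y) = 2 if X = Y, else 0), so M = m0*1 + m1*rho(e_{1}) + m2*rho(e_{2}) + m3*rho(e_{3}) with m0 = tr(M)/2 = 0, m1 = tr(M rho(e_{1}))/2 = \frac{5 i}{4}, m2 = tr(M rho(e_{2}))/2 = \frac{3 i}{5}, m3 = tr(M rho(e_{3}))/2 = \frac{7}{3}.
Multiplying table entries, the bivector images are rho(e_{1} e_{2}) = i*rho(e_{3}), rho(e_{1} e_{3}) = -i*rho(e_{2}), rho(e_{2} e_{3}) = i*rho(e_{1}); with real blade coefficients the real parts of m0..m3 are the coefficients of 1, e_{1}, e_{2}, e_{3} and the imaginary parts give the bivectors (e_{2} e_{3}: Im m1, e_{1} e_{3}: -Im m2, e_{1} e_{2}: Im m3).
Answer: \frac{7}{3} e_{3} - \frac{3}{5} e_{1} e_{3} + \frac{5}{4} e_{2} e_{3}


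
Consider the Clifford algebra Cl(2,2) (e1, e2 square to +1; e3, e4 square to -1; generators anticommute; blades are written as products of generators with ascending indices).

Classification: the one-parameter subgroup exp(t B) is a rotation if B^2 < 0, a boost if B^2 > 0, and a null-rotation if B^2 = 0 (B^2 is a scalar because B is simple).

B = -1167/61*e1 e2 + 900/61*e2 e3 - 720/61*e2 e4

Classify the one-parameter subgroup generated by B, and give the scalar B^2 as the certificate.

B^2 term by term: the squares give (-1167/61)^2*(e1 e2)^2 + (900/61)^2*(e2 e3)^2 + (-720/61)^2*(e2 e4)^2 = 1361889/3721*(-1) + 810000/3721*(+1) + 518400/3721*(+1) = -9 (each basis 2-blade squares to minus the product of its generators' squares); cross terms between blades sharing an index anticommute and cancel. So B^2 = -9.
Answer: rotation, certificate B^2 = -9. Note: conjugating B changes its blade decomposition but never the scalar B^2 = -9, whose sign settles the classification.
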